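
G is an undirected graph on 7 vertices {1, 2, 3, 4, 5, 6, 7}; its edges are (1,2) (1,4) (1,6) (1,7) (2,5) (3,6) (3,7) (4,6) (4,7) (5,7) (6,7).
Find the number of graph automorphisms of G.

1

The degree sequence is [4, 2, 2, 3, 2, 4, 5]. Checking the degree-preserving permutations of the vertex set shows that none except the identity preserves every edge, so Aut(G) is trivial.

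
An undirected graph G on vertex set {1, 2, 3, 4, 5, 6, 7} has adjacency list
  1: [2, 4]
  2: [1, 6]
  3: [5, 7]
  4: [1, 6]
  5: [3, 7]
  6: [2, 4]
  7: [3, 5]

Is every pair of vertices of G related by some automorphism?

G has two connected components, {1, 2, 4, 6} and {3, 5, 7}; each is 2-regular, so G = C_4 ⊔ C_3. The orbit of 1 under Aut(G) is {1, 2, 4, 6}, which does not contain 3, so G is not vertex-transitive.

No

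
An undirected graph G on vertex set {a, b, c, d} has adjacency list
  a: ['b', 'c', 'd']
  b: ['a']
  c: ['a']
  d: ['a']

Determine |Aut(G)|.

6

Vertex a has degree 3 and every other vertex has degree 1, so G is the star K_{1,3} with centre a. The 3 leaves are pairwise interchangeable while the centre is fixed, giving Aut(G) = S_3.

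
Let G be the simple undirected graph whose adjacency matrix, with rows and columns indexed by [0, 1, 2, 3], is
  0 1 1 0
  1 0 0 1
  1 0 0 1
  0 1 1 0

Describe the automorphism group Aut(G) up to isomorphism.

Every vertex has degree 2 and the graph is connected, so G is the 4-cycle C_4. The automorphisms of the 4-cycle are exactly the symmetries of a regular 4-gon: the dihedral group D_4, |D_4| = 8.

D_4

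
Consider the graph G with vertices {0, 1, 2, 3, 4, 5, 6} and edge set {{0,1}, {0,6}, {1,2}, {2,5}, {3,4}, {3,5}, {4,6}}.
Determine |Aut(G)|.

G is 2-regular and connected on 7 vertices, i.e. the cycle C_7. The automorphisms of the 7-cycle are exactly the symmetries of a regular 7-gon: the dihedral group D_7, |D_7| = 14.

14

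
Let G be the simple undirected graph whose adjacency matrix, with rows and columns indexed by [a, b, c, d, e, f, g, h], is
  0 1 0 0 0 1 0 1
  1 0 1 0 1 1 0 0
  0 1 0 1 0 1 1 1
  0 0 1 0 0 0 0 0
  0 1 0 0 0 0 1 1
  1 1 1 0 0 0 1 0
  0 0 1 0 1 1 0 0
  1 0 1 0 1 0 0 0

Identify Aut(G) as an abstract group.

The degree sequence is [3, 4, 5, 1, 3, 4, 3, 3]. Checking the degree-preserving permutations of the vertex set shows that none except the identity preserves every edge, so Aut(G) is trivial.

1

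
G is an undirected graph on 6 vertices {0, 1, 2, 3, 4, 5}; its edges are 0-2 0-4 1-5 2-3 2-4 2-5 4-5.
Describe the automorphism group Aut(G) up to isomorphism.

the trivial group

Degrees alone do not determine every vertex (e.g. 1 and 3 both have degree 1), but their neighbour-degree multisets differ: N(1) has degrees [3] while N(3) has degrees [4]. Repeating this refinement separates all vertices, so the only automorphism is the identity.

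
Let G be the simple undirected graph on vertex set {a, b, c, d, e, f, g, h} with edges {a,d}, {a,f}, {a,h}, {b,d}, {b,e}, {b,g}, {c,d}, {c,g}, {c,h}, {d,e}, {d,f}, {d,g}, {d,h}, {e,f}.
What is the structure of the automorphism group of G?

the dihedral group of order 14

Vertex d is the unique vertex of degree 7; the remaining 7 vertices each have degree 3 and induce a cycle, so G is the wheel on 8 vertices with hub d. With the hub fixed, the remaining symmetry is that of the rim cycle C_7, giving the dihedral group D_7.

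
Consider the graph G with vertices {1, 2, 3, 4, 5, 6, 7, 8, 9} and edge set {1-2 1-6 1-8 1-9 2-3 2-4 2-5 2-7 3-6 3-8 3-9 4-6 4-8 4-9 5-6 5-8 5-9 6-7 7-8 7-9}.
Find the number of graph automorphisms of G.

2880

The vertices split by degree into {2, 6, 8, 9} (degree 5) and {1, 3, 4, 5, 7} (degree 4); every edge runs between the two parts, so G is the complete bipartite graph K_{4,5}. The parts have unequal sizes, so no automorphism swaps them; each part is permuted independently, giving S_5 × S_4 of order 5!·4! = 2880.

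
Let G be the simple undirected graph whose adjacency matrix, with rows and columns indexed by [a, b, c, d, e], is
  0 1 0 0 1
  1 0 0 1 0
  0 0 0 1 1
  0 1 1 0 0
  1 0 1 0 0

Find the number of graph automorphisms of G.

10

Every vertex has degree 2 and the graph is connected, so G is the 5-cycle C_5. C_5 has 5 rotations and 5 reflections, so Aut(C_5) ≅ D_5 of order 10.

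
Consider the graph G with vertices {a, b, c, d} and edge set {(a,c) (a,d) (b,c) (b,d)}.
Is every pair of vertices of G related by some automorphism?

Yes

G is 2-regular and bipartite with parts {a, b} and {c, d} (each part is independent and every cross-pair is an edge), so G = K_{2,2}. Each part can be permuted independently (S_2 × S_2) and the two equal-size parts can also be swapped, giving (S_2 × S_2) ⋊ Z_2 of order 2·(2!)² = 8. Under this action every vertex can be carried to every other, so G is vertex-transitive.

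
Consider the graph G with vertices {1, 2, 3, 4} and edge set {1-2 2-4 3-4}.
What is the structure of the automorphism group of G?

C_2

The degree sequence is [1, 2, 1, 2]; the two degree-1 vertices 1 and 3 are the ends of a path, so G = P_4. The only nontrivial automorphism of a path is the end-to-end reflection, so Aut(G) ≅ Z_2.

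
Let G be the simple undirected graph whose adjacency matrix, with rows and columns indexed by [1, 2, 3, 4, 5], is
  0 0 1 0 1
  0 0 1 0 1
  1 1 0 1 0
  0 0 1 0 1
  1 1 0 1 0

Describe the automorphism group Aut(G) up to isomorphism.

S_2 × S_3

The vertices split by degree into {3, 5} (degree 3) and {1, 2, 4} (degree 2); every edge runs between the two parts, so G is the complete bipartite graph K_{2,3}. The parts have unequal sizes, so no automorphism swaps them; each part is permuted independently, giving S_2 × S_3 of order 2!·3! = 12.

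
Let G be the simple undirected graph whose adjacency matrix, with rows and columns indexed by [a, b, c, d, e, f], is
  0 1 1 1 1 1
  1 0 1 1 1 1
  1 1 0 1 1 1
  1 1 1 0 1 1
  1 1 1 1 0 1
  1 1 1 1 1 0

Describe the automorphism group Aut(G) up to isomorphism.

S_6

Every vertex has degree 5, so G is the complete graph K_6. Every bijection on the vertex set is an automorphism of K_6; hence Aut(K_6) ≅ S_6, order 720.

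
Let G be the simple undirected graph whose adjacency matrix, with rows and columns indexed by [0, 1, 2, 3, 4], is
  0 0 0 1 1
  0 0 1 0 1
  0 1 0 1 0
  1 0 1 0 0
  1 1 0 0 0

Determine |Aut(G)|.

10

Every vertex has degree 2 and the graph is connected, so G is the 5-cycle C_5. The automorphisms of the 5-cycle are exactly the symmetries of a regular 5-gon: the dihedral group D_5, |D_5| = 10.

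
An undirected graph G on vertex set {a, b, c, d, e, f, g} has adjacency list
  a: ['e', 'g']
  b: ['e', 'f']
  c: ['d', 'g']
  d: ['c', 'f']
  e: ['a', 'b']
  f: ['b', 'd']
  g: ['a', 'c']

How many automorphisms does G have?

14

G is 2-regular and connected on 7 vertices, i.e. the cycle C_7. The automorphisms of the 7-cycle are exactly the symmetries of a regular 7-gon: the dihedral group D_7, |D_7| = 14.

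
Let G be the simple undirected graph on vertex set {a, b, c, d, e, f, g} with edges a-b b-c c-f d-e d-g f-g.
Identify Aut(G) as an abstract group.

The degree sequence is [1, 2, 2, 2, 1, 2, 2]; the two degree-1 vertices a and e are the ends of a path, so G = P_7. The only nontrivial automorphism of a path is the end-to-end reflection, so Aut(G) ≅ Z_2.

Z_2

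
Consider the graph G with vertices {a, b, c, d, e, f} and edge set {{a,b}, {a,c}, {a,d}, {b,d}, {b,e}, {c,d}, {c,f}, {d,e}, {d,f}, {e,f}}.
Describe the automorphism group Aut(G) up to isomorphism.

Vertex d is the unique vertex of degree 5; the remaining 5 vertices each have degree 3 and induce a cycle, so G is the wheel on 6 vertices with hub d. Every automorphism fixes the hub and acts on the rim 5-cycle, so Aut(G) ≅ Aut(C_5) = D_5 of order 10.

the dihedral group of order 10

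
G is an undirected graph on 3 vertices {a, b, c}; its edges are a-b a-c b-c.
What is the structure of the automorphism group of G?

All 3 vertices are pairwise adjacent: G = K_3. Every bijection on the vertex set is an automorphism of K_3; hence Aut(K_3) ≅ S_3, order 6.

the symmetric group on 3 letters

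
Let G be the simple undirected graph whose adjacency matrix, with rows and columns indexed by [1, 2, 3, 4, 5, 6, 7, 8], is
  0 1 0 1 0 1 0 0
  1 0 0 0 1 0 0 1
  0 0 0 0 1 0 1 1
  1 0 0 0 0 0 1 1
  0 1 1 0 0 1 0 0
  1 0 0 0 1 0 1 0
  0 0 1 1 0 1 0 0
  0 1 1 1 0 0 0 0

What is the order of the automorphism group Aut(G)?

G is 3-regular and bipartite on 2^3 = 8 vertices with girth 4; it is the hypercube graph Q_3. The symmetry group of the 3-cube is the hyperoctahedral group B_3 = Z_2 ≀ S_3, of order 2^3·3! = 48.

48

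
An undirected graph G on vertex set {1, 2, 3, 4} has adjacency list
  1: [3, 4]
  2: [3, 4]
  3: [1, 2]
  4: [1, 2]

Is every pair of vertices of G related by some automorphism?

Yes

Every vertex has degree 2 and the graph is connected, so G is the 4-cycle C_4. C_4 has 4 rotations and 4 reflections, so Aut(C_4) ≅ D_4 of order 8. Under this action every vertex can be carried to every other, so G is vertex-transitive.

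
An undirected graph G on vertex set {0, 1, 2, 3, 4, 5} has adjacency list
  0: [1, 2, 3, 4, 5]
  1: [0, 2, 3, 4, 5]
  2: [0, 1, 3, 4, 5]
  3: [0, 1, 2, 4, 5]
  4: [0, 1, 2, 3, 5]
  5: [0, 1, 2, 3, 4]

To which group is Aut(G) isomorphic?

S_6

All 6 vertices are pairwise adjacent: G = K_6. Every bijection on the vertex set is an automorphism of K_6; hence Aut(K_6) ≅ S_6, order 720.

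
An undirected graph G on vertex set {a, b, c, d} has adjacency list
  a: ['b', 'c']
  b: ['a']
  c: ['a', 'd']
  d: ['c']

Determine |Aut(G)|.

The degree sequence is [2, 1, 2, 1]; the two degree-1 vertices b and d are the ends of a path, so G = P_4. A path has exactly one nontrivial symmetry — reversal — giving Aut(G) of order 2.

2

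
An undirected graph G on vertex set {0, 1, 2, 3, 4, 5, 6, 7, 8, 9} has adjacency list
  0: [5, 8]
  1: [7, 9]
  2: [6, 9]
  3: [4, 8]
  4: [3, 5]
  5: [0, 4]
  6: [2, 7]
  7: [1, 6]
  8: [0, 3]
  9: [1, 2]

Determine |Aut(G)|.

200

G has two connected components, {0, 3, 4, 5, 8} and {1, 2, 6, 7, 9}; each is 2-regular, so G = C_5 ⊔ C_5. Aut of a disjoint union of two copies of C_5 is the wreath product D_5 ≀ Z_2, of order 2·10² = 200.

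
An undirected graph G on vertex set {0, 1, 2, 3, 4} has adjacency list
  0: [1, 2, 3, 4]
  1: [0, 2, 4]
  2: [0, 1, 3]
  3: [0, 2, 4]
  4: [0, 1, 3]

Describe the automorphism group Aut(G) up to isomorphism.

the dihedral group of order 8

Vertex 0 is the unique vertex of degree 4; the remaining 4 vertices each have degree 3 and induce a cycle, so G is the wheel on 5 vertices with hub 0. Every automorphism fixes the hub and acts on the rim 4-cycle, so Aut(G) ≅ Aut(C_4) = D_4 of order 8.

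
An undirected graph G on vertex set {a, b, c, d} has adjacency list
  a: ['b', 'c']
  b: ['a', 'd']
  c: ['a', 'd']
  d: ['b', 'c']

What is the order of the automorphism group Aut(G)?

G is 2-regular and bipartite on 2^2 = 4 vertices with girth 4; it is the hypercube graph Q_2. Aut(Q_2) consists of the signed permutations of the 2 coordinate axes: 2! permutations times 2^2 sign flips, so |Aut| = 2^2·2! = 8.

8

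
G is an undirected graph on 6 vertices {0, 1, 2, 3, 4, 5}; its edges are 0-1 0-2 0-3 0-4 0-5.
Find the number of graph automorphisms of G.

120

Vertex 0 has degree 5 and every other vertex has degree 1, so G is the star K_{1,5} with centre 0. Any automorphism fixes the centre and permutes the 5 leaves freely, so Aut(G) ≅ S_5 of order 5! = 120.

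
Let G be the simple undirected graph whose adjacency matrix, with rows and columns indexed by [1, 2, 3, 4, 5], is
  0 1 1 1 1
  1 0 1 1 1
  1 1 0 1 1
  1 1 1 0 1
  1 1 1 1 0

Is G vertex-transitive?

Yes

Every vertex has degree 4, so G is the complete graph K_5. Any permutation of the 5 vertices preserves K_5, so Aut(K_5) = S_5 of order 5! = 120. This group acts transitively on the 5 vertices.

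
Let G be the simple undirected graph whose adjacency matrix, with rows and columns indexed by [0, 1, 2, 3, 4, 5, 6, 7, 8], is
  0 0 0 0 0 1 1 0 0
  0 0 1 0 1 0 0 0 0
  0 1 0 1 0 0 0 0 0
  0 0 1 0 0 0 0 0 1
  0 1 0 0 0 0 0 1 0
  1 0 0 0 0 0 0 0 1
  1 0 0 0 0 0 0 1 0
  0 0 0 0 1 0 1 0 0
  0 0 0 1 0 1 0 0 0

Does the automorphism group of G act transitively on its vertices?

G is 2-regular and connected on 9 vertices, i.e. the cycle C_9. C_9 has 9 rotations and 9 reflections, so Aut(C_9) ≅ D_9 of order 18. This group acts transitively on the 9 vertices.

Yes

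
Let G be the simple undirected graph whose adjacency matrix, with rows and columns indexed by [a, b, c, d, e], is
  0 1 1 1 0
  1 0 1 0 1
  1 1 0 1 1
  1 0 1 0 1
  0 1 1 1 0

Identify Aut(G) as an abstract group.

the dihedral group of order 8

Vertex c is the unique vertex of degree 4; the remaining 4 vertices each have degree 3 and induce a cycle, so G is the wheel on 5 vertices with hub c. Every automorphism fixes the hub and acts on the rim 4-cycle, so Aut(G) ≅ Aut(C_4) = D_4 of order 8.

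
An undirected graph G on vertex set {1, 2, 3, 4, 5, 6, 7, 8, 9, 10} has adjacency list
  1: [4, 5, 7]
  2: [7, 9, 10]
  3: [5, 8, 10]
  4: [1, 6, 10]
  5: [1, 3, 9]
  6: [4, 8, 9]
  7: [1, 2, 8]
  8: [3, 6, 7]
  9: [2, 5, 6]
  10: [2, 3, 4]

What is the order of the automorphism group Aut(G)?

G is 3-regular on 10 vertices with no triangles and no 4-cycles (girth 5): this is the Petersen graph. It is a classical fact that the Petersen graph has automorphism group S_5 (order 120), arising from its description as the Kneser graph K(5,2).

120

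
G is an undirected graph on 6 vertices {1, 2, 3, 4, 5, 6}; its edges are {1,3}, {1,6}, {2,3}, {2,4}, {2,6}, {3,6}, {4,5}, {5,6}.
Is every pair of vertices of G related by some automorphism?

No

Vertex 6 is the only vertex of degree 4, so every automorphism fixes it; G is not vertex-transitive.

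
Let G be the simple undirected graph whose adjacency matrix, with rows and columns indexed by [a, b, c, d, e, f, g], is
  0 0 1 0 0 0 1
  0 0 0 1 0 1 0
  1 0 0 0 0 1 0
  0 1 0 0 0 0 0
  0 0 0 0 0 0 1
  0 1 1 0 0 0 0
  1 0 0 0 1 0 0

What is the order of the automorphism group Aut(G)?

2

The degree sequence is [2, 2, 2, 1, 1, 2, 2]; the two degree-1 vertices d and e are the ends of a path, so G = P_7. A path has exactly one nontrivial symmetry — reversal — giving Aut(G) of order 2.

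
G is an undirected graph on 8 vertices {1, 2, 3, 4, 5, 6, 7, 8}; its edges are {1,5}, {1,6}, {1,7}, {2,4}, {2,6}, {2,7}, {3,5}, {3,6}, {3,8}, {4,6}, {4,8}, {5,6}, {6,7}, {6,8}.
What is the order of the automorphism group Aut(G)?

14

Vertex 6 is the unique vertex of degree 7; the remaining 7 vertices each have degree 3 and induce a cycle, so G is the wheel on 8 vertices with hub 6. Every automorphism fixes the hub and acts on the rim 7-cycle, so Aut(G) ≅ Aut(C_7) = D_7 of order 14.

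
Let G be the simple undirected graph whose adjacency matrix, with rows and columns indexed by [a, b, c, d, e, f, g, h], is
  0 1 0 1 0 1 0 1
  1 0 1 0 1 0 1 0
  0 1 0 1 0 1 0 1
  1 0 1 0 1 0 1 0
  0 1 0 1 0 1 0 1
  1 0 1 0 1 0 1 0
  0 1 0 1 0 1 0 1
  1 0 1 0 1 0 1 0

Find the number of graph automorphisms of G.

1152

G is 4-regular and bipartite with parts {a, c, e, g} and {b, d, f, h} (each part is independent and every cross-pair is an edge), so G = K_{4,4}. Each part can be permuted independently (S_4 × S_4) and the two equal-size parts can also be swapped, giving (S_4 × S_4) ⋊ Z_2 of order 2·(4!)² = 1152.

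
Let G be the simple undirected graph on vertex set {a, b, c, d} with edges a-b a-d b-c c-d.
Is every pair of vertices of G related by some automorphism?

Every vertex has degree 2 and the graph is connected, so G is the 4-cycle C_4. The automorphisms of the 4-cycle are exactly the symmetries of a regular 4-gon: the dihedral group D_4, |D_4| = 8. Under this action every vertex can be carried to every other, so G is vertex-transitive.

Yes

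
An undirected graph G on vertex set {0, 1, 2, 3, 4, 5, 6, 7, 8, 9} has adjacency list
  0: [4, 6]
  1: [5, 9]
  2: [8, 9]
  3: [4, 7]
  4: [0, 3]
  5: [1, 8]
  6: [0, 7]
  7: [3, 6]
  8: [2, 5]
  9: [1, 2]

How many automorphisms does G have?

G has two connected components, {1, 2, 5, 8, 9} and {0, 3, 4, 6, 7}; each is 2-regular, so G = C_5 ⊔ C_5. Aut of a disjoint union of two copies of C_5 is the wreath product D_5 ≀ Z_2, of order 2·10² = 200.

200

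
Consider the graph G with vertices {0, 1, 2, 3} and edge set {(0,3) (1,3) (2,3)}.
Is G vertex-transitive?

No

Vertex 3 is the only vertex of degree 3, so every automorphism fixes it; G is not vertex-transitive.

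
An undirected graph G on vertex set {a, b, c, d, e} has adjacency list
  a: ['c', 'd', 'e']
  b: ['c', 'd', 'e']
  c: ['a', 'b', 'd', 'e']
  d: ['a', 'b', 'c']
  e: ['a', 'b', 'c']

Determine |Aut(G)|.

8

Vertex c is the unique vertex of degree 4; the remaining 4 vertices each have degree 3 and induce a cycle, so G is the wheel on 5 vertices with hub c. With the hub fixed, the remaining symmetry is that of the rim cycle C_4, giving the dihedral group D_4.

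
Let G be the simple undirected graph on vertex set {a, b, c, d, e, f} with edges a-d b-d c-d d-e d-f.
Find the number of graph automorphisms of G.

Vertex d has degree 5 and every other vertex has degree 1, so G is the star K_{1,5} with centre d. The 5 leaves are pairwise interchangeable while the centre is fixed, giving Aut(G) = S_5.

120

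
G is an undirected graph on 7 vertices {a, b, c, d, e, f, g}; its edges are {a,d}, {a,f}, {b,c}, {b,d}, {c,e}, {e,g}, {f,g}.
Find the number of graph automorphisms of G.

G is 2-regular and connected on 7 vertices, i.e. the cycle C_7. C_7 has 7 rotations and 7 reflections, so Aut(C_7) ≅ D_7 of order 14.

14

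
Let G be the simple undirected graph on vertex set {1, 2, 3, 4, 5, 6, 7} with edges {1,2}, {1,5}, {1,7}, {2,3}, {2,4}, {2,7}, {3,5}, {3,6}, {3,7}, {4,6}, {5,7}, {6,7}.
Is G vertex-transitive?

Vertex 4 is the only vertex of degree 2, so every automorphism fixes it; G is not vertex-transitive.

No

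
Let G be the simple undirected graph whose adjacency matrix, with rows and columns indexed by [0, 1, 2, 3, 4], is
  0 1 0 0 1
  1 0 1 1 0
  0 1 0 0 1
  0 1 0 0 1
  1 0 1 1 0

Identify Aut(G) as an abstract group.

S_2 × S_3

The vertices split by degree into {1, 4} (degree 3) and {0, 2, 3} (degree 2); every edge runs between the two parts, so G is the complete bipartite graph K_{2,3}. Automorphisms preserve the bipartition setwise (since the parts differ in size) and act as S_2 × S_3 within it; |Aut| = 12.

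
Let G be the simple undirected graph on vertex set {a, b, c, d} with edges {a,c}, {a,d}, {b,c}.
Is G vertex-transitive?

Automorphisms preserve degree, but G has vertices of degree 1 and vertices of degree 2; no automorphism maps one to the other, so G is not vertex-transitive.

No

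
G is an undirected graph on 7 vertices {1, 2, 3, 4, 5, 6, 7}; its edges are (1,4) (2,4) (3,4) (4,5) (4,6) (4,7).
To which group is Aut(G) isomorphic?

S_6

Vertex 4 has degree 6 and every other vertex has degree 1, so G is the star K_{1,6} with centre 4. The 6 leaves are pairwise interchangeable while the centre is fixed, giving Aut(G) = S_6.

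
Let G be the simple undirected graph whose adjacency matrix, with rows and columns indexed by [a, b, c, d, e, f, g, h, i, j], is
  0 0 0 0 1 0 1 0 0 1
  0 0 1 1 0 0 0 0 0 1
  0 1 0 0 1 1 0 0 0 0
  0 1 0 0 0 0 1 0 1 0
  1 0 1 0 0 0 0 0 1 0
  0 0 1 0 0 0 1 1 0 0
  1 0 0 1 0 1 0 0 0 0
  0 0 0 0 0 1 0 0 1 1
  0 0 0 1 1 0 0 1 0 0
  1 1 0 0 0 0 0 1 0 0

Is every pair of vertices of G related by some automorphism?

Yes

G is 3-regular on 10 vertices with no triangles and no 4-cycles (girth 5): this is the Petersen graph. It is a classical fact that the Petersen graph has automorphism group S_5 (order 120), arising from its description as the Kneser graph K(5,2). This group acts transitively on the 10 vertices.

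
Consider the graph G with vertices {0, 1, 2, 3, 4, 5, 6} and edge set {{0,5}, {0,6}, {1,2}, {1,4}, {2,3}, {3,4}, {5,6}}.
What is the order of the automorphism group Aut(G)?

48

G has two connected components, {1, 2, 3, 4} and {0, 5, 6}; each is 2-regular, so G = C_4 ⊔ C_3. No automorphism exchanges components of different sizes, hence Aut(G) is the direct product D_4 × D_3, order 48.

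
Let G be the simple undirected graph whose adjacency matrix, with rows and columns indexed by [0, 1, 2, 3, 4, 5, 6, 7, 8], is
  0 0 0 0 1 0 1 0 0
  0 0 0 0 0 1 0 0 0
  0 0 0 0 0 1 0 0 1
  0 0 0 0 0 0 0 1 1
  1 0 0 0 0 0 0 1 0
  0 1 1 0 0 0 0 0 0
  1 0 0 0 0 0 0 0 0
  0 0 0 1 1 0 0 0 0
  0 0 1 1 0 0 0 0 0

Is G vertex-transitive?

Automorphisms preserve degree, but G has vertices of degree 1 and vertices of degree 2; no automorphism maps one to the other, so G is not vertex-transitive.

No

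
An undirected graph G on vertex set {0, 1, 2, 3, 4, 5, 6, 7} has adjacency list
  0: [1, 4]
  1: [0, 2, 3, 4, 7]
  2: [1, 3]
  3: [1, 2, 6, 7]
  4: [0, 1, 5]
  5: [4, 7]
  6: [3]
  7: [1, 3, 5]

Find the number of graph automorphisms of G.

1

Degrees alone do not determine every vertex (e.g. 0 and 2 both have degree 2), but their neighbour-degree multisets differ: N(0) has degrees [3, 5] while N(2) has degrees [4, 5]. Repeating this refinement separates all vertices, so the only automorphism is the identity.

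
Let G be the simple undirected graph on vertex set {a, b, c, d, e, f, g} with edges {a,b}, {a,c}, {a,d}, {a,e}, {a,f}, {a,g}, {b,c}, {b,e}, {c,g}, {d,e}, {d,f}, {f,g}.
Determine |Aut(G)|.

Vertex a is the unique vertex of degree 6; the remaining 6 vertices each have degree 3 and induce a cycle, so G is the wheel on 7 vertices with hub a. With the hub fixed, the remaining symmetry is that of the rim cycle C_6, giving the dihedral group D_6.

12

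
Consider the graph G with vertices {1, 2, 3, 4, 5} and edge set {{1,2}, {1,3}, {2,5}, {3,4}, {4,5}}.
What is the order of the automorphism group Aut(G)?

10

Every vertex has degree 2 and the graph is connected, so G is the 5-cycle C_5. The automorphisms of the 5-cycle are exactly the symmetries of a regular 5-gon: the dihedral group D_5, |D_5| = 10.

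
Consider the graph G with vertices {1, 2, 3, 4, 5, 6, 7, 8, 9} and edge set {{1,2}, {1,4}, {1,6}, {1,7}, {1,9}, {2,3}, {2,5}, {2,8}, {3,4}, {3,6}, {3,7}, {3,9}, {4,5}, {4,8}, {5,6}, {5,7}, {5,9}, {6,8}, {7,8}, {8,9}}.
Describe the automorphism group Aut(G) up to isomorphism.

The vertices split by degree into {1, 3, 5, 8} (degree 5) and {2, 4, 6, 7, 9} (degree 4); every edge runs between the two parts, so G is the complete bipartite graph K_{4,5}. Automorphisms preserve the bipartition setwise (since the parts differ in size) and act as S_4 × S_5 within it; |Aut| = 2880.

S_4 × S_5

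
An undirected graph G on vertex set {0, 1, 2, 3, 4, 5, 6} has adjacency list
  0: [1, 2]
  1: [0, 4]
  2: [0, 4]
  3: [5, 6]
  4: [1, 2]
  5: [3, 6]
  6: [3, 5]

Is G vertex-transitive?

G has two connected components, {0, 1, 2, 4} and {3, 5, 6}; each is 2-regular, so G = C_4 ⊔ C_3. The orbit of 0 under Aut(G) is {0, 1, 2, 4}, which does not contain 3, so G is not vertex-transitive.

No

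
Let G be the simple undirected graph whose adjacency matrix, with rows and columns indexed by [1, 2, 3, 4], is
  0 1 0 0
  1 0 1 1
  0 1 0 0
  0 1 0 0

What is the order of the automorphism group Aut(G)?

Vertex 2 has degree 3 and every other vertex has degree 1, so G is the star K_{1,3} with centre 2. Any automorphism fixes the centre and permutes the 3 leaves freely, so Aut(G) ≅ S_3 of order 3! = 6.

6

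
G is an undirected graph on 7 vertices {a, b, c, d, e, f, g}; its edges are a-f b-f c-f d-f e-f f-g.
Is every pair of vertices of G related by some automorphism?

Vertex f is the only vertex of degree 6, so every automorphism fixes it; G is not vertex-transitive.

No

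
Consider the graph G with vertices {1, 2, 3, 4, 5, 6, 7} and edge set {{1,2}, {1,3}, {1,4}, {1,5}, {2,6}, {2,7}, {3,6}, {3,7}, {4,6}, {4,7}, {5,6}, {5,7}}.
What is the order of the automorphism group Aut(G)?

144

The vertices split by degree into {1, 6, 7} (degree 4) and {2, 3, 4, 5} (degree 3); every edge runs between the two parts, so G is the complete bipartite graph K_{3,4}. The parts have unequal sizes, so no automorphism swaps them; each part is permuted independently, giving S_3 × S_4 of order 3!·4! = 144.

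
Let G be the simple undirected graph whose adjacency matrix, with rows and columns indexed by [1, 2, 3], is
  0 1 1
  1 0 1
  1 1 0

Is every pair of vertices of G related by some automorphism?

Every vertex has degree 2, so G is the complete graph K_3. Any permutation of the 3 vertices preserves K_3, so Aut(K_3) = S_3 of order 3! = 6. This group acts transitively on the 3 vertices.

Yes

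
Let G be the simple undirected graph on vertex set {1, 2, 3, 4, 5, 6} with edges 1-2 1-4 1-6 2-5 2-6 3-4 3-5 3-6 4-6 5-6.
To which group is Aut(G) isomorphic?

Vertex 6 is the unique vertex of degree 5; the remaining 5 vertices each have degree 3 and induce a cycle, so G is the wheel on 6 vertices with hub 6. With the hub fixed, the remaining symmetry is that of the rim cycle C_5, giving the dihedral group D_5.

D_5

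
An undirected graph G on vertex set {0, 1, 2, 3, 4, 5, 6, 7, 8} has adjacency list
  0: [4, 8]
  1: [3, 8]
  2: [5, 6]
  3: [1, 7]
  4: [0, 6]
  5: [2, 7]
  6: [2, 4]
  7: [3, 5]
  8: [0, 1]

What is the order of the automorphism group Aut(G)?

18

Every vertex has degree 2 and the graph is connected, so G is the 9-cycle C_9. C_9 has 9 rotations and 9 reflections, so Aut(C_9) ≅ D_9 of order 18.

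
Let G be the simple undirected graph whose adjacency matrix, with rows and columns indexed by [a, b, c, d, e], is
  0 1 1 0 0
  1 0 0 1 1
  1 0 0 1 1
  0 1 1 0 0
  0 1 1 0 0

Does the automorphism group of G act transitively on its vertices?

No

Automorphisms preserve degree, but G has vertices of degree 2 and vertices of degree 3; no automorphism maps one to the other, so G is not vertex-transitive.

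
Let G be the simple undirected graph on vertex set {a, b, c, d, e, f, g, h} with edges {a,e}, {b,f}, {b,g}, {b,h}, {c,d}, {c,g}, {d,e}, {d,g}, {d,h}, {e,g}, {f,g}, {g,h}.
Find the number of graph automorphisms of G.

1

Degrees alone do not determine every vertex (e.g. b and e both have degree 3), but their neighbour-degree multisets differ: N(b) has degrees [2, 3, 6] while N(e) has degrees [1, 4, 6]. Repeating this refinement separates all vertices, so the only automorphism is the identity.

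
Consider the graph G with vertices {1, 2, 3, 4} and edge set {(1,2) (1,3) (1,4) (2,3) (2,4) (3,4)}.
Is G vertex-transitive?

Every vertex has degree 3, so G is the complete graph K_4. Every bijection on the vertex set is an automorphism of K_4; hence Aut(K_4) ≅ S_4, order 24. This group acts transitively on the 4 vertices.

Yes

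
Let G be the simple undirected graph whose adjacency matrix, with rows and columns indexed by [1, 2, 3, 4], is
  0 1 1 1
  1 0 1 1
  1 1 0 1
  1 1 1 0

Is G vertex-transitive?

Every vertex has degree 3, so G is the complete graph K_4. Every bijection on the vertex set is an automorphism of K_4; hence Aut(K_4) ≅ S_4, order 24. This group acts transitively on the 4 vertices.

Yes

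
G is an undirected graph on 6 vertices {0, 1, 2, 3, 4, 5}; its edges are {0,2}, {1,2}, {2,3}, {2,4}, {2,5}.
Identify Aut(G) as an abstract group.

Vertex 2 has degree 5 and every other vertex has degree 1, so G is the star K_{1,5} with centre 2. Any automorphism fixes the centre and permutes the 5 leaves freely, so Aut(G) ≅ S_5 of order 5! = 120.

S_5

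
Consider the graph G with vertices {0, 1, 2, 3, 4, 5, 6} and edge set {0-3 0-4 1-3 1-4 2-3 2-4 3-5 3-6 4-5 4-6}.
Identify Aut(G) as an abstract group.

The vertices split by degree into {3, 4} (degree 5) and {0, 1, 2, 5, 6} (degree 2); every edge runs between the two parts, so G is the complete bipartite graph K_{2,5}. Automorphisms preserve the bipartition setwise (since the parts differ in size) and act as S_5 × S_2 within it; |Aut| = 240.

S_5 × S_2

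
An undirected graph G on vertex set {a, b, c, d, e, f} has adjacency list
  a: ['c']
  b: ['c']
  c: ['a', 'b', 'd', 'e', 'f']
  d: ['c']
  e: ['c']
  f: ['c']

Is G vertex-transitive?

Vertex c is the only vertex of degree 5, so every automorphism fixes it; G is not vertex-transitive.

No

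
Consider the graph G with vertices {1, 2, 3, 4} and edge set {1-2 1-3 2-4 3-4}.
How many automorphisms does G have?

8

G is 2-regular and bipartite with parts {1, 4} and {2, 3} (each part is independent and every cross-pair is an edge), so G = K_{2,2}. Each part can be permuted independently (S_2 × S_2) and the two equal-size parts can also be swapped, giving (S_2 × S_2) ⋊ Z_2 of order 2·(2!)² = 8.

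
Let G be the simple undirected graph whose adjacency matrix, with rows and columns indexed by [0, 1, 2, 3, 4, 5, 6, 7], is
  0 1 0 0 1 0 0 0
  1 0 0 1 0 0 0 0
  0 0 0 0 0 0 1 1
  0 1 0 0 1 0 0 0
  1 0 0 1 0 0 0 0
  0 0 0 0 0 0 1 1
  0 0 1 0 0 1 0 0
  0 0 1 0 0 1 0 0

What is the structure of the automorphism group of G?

G has two connected components, {0, 1, 3, 4} and {2, 5, 6, 7}; each is 2-regular, so G = C_4 ⊔ C_4. With two isomorphic components, Aut(G) = Aut(C_4) ≀ S_2 = (D_4 × D_4) ⋊ Z_2: permute each cycle by D_4, then optionally swap the two cycles. Order 2·(2·4)² = 128.

(D_4 × D_4) ⋊ Z_2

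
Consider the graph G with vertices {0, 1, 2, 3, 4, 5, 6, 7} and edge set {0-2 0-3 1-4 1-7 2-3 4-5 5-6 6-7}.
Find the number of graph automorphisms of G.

60

G has two connected components, {1, 4, 5, 6, 7} and {0, 2, 3}; each is 2-regular, so G = C_5 ⊔ C_3. No automorphism exchanges components of different sizes, hence Aut(G) is the direct product D_5 × D_3, order 60.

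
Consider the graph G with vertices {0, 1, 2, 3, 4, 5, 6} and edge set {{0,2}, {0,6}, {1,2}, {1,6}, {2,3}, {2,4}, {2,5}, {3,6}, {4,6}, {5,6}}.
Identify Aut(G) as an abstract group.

The vertices split by degree into {2, 6} (degree 5) and {0, 1, 3, 4, 5} (degree 2); every edge runs between the two parts, so G is the complete bipartite graph K_{2,5}. The parts have unequal sizes, so no automorphism swaps them; each part is permuted independently, giving S_5 × S_2 of order 5!·2! = 240.

S_5 × S_2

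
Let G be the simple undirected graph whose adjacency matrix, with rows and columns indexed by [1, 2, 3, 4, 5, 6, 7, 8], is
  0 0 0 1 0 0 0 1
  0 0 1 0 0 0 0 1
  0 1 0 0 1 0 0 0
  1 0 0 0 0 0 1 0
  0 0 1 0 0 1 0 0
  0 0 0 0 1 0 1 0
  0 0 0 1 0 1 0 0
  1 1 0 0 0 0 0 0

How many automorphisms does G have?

16

Every vertex has degree 2 and the graph is connected, so G is the 8-cycle C_8. The automorphisms of the 8-cycle are exactly the symmetries of a regular 8-gon: the dihedral group D_8, |D_8| = 16.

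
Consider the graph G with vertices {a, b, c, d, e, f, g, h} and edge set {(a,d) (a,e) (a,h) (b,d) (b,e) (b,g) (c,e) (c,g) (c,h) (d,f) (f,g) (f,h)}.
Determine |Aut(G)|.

48

G is 3-regular and bipartite on 2^3 = 8 vertices with girth 4; it is the hypercube graph Q_3. Aut(Q_3) consists of the signed permutations of the 3 coordinate axes: 3! permutations times 2^3 sign flips, so |Aut| = 2^3·3! = 48.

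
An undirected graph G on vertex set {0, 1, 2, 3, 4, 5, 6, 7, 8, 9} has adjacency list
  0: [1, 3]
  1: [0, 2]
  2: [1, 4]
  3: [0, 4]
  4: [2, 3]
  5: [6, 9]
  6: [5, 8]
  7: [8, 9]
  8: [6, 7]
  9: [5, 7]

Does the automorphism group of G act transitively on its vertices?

G has two connected components, {0, 1, 2, 3, 4} and {5, 6, 7, 8, 9}; each is 2-regular, so G = C_5 ⊔ C_5. With two isomorphic components, Aut(G) = Aut(C_5) ≀ S_2 = (D_5 × D_5) ⋊ Z_2: permute each cycle by D_5, then optionally swap the two cycles. Order 2·(2·5)² = 200. This group acts transitively on the 10 vertices.

Yes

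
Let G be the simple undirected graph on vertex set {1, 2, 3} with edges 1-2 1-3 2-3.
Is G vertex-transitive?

Every vertex has degree 2, so G is the complete graph K_3. Any permutation of the 3 vertices preserves K_3, so Aut(K_3) = S_3 of order 3! = 6. Under this action every vertex can be carried to every other, so G is vertex-transitive.

Yes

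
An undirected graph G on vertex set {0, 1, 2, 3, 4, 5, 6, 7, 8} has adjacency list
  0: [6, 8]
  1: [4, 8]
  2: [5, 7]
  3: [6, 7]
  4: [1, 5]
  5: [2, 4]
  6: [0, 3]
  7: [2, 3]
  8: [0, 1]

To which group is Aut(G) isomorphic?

the dihedral group of order 18

G is 2-regular and connected on 9 vertices, i.e. the cycle C_9. The automorphisms of the 9-cycle are exactly the symmetries of a regular 9-gon: the dihedral group D_9, |D_9| = 18.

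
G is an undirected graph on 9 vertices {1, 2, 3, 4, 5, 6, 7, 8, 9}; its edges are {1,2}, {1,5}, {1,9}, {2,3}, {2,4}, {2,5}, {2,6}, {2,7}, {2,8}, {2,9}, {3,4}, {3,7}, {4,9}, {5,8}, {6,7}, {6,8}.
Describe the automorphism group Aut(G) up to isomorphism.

Vertex 2 is the unique vertex of degree 8; the remaining 8 vertices each have degree 3 and induce a cycle, so G is the wheel on 9 vertices with hub 2. With the hub fixed, the remaining symmetry is that of the rim cycle C_8, giving the dihedral group D_8.

the dihedral group of order 16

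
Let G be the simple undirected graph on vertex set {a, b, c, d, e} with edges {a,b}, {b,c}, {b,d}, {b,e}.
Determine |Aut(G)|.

Vertex b has degree 4 and every other vertex has degree 1, so G is the star K_{1,4} with centre b. Any automorphism fixes the centre and permutes the 4 leaves freely, so Aut(G) ≅ S_4 of order 4! = 24.

24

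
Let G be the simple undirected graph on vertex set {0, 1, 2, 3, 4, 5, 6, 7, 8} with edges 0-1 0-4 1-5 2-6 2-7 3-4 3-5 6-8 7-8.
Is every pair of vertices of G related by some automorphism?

No

G has two connected components, {0, 1, 3, 4, 5} and {2, 6, 7, 8}; each is 2-regular, so G = C_5 ⊔ C_4. The orbit of 0 under Aut(G) is {0, 1, 3, 4, 5}, which does not contain 2, so G is not vertex-transitive.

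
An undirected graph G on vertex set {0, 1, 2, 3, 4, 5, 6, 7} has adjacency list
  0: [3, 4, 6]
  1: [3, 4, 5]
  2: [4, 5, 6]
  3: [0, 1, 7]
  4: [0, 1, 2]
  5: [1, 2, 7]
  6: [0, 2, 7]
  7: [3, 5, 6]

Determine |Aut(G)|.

G is 3-regular and bipartite on 2^3 = 8 vertices with girth 4; it is the hypercube graph Q_3. Aut(Q_3) consists of the signed permutations of the 3 coordinate axes: 3! permutations times 2^3 sign flips, so |Aut| = 2^3·3! = 48.

48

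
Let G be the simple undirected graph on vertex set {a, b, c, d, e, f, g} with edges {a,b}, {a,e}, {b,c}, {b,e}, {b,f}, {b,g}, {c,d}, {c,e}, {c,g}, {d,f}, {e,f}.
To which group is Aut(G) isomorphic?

1

The degree sequence is [2, 5, 4, 2, 4, 3, 2]. Checking the degree-preserving permutations of the vertex set shows that none except the identity preserves every edge, so Aut(G) is trivial.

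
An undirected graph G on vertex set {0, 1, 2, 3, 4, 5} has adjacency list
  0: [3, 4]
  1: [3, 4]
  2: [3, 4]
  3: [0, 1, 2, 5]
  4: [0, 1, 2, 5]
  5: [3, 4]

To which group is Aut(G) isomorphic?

S_4 × S_2

The vertices split by degree into {3, 4} (degree 4) and {0, 1, 2, 5} (degree 2); every edge runs between the two parts, so G is the complete bipartite graph K_{2,4}. Automorphisms preserve the bipartition setwise (since the parts differ in size) and act as S_4 × S_2 within it; |Aut| = 48.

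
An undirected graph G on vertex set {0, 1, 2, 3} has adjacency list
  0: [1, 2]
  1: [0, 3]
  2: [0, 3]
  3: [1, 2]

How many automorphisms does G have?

Every vertex has degree 2 and the graph is connected, so G is the 4-cycle C_4. C_4 has 4 rotations and 4 reflections, so Aut(C_4) ≅ D_4 of order 8.

8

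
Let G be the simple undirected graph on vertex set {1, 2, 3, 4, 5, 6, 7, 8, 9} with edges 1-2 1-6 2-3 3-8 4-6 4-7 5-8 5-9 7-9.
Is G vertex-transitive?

G is 2-regular and connected on 9 vertices, i.e. the cycle C_9. C_9 has 9 rotations and 9 reflections, so Aut(C_9) ≅ D_9 of order 18. This group acts transitively on the 9 vertices.

Yes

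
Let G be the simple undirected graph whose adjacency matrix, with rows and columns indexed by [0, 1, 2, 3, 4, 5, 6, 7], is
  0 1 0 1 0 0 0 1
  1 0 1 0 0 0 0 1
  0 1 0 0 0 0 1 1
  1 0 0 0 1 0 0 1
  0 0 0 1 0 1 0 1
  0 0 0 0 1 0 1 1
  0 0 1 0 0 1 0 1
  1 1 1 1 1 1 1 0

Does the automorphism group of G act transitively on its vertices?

Vertex 7 is the only vertex of degree 7, so every automorphism fixes it; G is not vertex-transitive.

No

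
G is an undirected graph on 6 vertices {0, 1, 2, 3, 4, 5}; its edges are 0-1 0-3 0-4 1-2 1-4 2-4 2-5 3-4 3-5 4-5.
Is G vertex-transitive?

No

Vertex 4 is the only vertex of degree 5, so every automorphism fixes it; G is not vertex-transitive.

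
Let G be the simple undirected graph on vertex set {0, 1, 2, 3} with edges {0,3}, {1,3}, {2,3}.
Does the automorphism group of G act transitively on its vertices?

Vertex 3 is the only vertex of degree 3, so every automorphism fixes it; G is not vertex-transitive.

No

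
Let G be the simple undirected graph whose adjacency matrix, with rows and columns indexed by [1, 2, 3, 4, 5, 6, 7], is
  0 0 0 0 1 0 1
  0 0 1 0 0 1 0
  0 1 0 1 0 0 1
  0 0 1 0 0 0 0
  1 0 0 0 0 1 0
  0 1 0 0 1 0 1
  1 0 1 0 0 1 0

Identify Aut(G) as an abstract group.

The degree sequence is [2, 2, 3, 1, 2, 3, 3]. Checking the degree-preserving permutations of the vertex set shows that none except the identity preserves every edge, so Aut(G) is trivial.

the trivial group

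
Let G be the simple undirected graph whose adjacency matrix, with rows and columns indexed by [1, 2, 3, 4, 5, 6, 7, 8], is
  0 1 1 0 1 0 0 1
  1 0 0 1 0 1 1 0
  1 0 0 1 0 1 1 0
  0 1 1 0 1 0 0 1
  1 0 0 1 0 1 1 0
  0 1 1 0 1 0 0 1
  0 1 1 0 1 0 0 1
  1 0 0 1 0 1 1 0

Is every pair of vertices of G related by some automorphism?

G is 4-regular and bipartite with parts {1, 4, 6, 7} and {2, 3, 5, 8} (each part is independent and every cross-pair is an edge), so G = K_{4,4}. Each part can be permuted independently (S_4 × S_4) and the two equal-size parts can also be swapped, giving (S_4 × S_4) ⋊ Z_2 of order 2·(4!)² = 1152. This group acts transitively on the 8 vertices.

Yes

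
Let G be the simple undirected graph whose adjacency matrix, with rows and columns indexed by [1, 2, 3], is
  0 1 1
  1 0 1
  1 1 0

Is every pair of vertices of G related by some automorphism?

All 3 vertices are pairwise adjacent: G = K_3. Any permutation of the 3 vertices preserves K_3, so Aut(K_3) = S_3 of order 3! = 6. This group acts transitively on the 3 vertices.

Yes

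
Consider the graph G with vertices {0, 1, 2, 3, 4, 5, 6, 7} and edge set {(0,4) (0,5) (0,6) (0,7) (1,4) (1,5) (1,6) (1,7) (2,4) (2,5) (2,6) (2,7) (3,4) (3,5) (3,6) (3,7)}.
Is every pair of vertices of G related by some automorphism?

G is 4-regular and bipartite with parts {0, 1, 2, 3} and {4, 5, 6, 7} (each part is independent and every cross-pair is an edge), so G = K_{4,4}. Each part can be permuted independently (S_4 × S_4) and the two equal-size parts can also be swapped, giving (S_4 × S_4) ⋊ Z_2 of order 2·(4!)² = 1152. This group acts transitively on the 8 vertices.

Yes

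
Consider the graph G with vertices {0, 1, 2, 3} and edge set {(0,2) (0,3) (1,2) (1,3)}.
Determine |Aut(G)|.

8

G is 2-regular and connected on 4 vertices, i.e. the cycle C_4. The automorphisms of the 4-cycle are exactly the symmetries of a regular 4-gon: the dihedral group D_4, |D_4| = 8.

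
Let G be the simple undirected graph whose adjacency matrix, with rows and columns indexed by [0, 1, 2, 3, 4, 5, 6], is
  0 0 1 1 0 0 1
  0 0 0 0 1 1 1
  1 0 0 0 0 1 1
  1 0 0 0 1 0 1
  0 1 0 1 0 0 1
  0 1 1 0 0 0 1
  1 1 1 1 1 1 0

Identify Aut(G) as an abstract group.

Vertex 6 is the unique vertex of degree 6; the remaining 6 vertices each have degree 3 and induce a cycle, so G is the wheel on 7 vertices with hub 6. Every automorphism fixes the hub and acts on the rim 6-cycle, so Aut(G) ≅ Aut(C_6) = D_6 of order 12.

the dihedral group of order 12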